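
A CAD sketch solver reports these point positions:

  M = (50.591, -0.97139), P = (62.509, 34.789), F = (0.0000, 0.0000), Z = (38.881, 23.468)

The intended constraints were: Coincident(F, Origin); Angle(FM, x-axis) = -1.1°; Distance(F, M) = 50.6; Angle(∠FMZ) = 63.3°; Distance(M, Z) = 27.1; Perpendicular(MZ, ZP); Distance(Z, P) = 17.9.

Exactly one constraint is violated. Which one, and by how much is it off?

Distance(Z, P) = 17.9 — off by 8.30.

F = (0.00, 0.00) ✓; FM at -1.100° ✓; |FM| = 50.60 ✓; ∠FMZ = 63.30° ✓; |MZ| = 27.10 ✓; ∠(MZ, ZP) = 90.00° ✓; |ZP| = 26.20 ✗.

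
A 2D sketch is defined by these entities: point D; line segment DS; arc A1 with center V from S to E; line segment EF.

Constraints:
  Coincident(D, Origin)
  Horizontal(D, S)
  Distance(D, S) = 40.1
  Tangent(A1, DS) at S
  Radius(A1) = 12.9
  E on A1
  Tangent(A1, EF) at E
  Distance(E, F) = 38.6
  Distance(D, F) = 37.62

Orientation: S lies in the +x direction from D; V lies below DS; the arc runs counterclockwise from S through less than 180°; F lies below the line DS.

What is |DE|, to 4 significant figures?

30.07

D is at the origin; DS is horizontal with |DS| = 40.1 and S on the +x side, so S = (40.10, 0.000). Since A1 is tangent to DS there, VS ⟂ DS, so V = S + (0, -12.9) = (40.10, -12.90). Since VE ⟂ EF (tangency), |VF| = √(12.9² + 38.6²) = 40.70 regardless of where E sits on A1. So F lies on both circle(D, 37.62) and circle(V, 40.70); the below-DS intersection is F = (7.243, -36.92). E is the foot of the tangent from F: E = (29.58, -5.435).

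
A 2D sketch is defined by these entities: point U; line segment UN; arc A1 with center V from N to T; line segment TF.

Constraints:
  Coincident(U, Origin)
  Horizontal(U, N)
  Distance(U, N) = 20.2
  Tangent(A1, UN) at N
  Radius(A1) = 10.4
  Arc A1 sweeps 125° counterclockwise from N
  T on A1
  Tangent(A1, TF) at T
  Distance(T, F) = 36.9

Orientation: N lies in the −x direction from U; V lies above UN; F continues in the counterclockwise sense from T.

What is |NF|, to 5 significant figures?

48.278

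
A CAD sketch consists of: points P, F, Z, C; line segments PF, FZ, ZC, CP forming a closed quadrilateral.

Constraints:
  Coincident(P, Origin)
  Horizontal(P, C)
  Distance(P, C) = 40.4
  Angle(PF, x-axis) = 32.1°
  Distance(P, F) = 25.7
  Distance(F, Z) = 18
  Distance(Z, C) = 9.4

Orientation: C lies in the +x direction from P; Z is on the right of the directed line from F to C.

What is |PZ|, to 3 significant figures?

31.2

P is at the origin; PC is horizontal with |PC| = 40.4 and C in +x, so C = (40.4, 0). PF runs at 32.1° with |PF| = 25.7, so F = (21.8, 13.7). Z is determined by |FZ| = 18.0 and |ZC| = 9.4 together: it lies at the intersection of circle(F, 18.0) and circle(C, 9.4). With |FC| = 23.1, the foot of the radical line on FC is 16.7 from F and the perpendicular offset is √(18.0² − 16.7²) = 6.84. Taking the right-of-FC solution: Z = (31.2, -1.70).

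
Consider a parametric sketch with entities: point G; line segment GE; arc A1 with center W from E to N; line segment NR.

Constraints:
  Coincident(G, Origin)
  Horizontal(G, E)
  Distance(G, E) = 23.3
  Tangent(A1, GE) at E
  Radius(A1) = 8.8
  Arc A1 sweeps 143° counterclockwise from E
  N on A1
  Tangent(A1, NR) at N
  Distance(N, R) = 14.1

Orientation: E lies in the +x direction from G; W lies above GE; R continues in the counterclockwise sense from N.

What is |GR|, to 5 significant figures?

29.861

G is at the origin; G and E share the same y with |GE| = 23.3 and E on the +x side, so E = (23.300, 0.0000). A1 meets GE tangentially, so WE is at right angles to GE, so W = E + (0, 8.8) = (23.300, 8.8000). On A1, E sits at bearing -90° from W; a 143° counterclockwise sweep puts N at bearing 53°, so N = W + 8.8·(cos 53°, sin 53°) = (28.596, 15.828). Since A1 is tangent to NR there, WN ⟂ NR, so NR runs along (−sin 53°, cos 53°); with |NR| = 14.1, R = (17.335, 24.314). Then |GR| = |R − G| = 29.861.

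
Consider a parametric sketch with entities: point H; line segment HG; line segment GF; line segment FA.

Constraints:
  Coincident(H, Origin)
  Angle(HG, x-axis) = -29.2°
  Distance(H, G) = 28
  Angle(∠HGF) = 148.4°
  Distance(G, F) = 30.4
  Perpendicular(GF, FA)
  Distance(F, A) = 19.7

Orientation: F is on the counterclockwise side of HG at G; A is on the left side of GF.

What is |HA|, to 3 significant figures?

54.5

H is at the origin; HG runs at -29.2° with length 28.0, so G = 28.0·(cos -29.2°, sin -29.2°) = (24.4, -13.7). ∠HGF = 148.4°, so GF runs at -29.2° + (180° − 148.4°) = 2.40° from the x-axis; with |GF| = 30.4, F = G + 30.4·(cos 2.40°, sin 2.40°) = (54.8, -12.4). GF is perpendicular to FA; with |FA| = 19.7 on the left of GF, A = F + 19.7·(-0.0419, 0.999) = (54.0, 7.30). Then |HA| = |A − H| = 54.5.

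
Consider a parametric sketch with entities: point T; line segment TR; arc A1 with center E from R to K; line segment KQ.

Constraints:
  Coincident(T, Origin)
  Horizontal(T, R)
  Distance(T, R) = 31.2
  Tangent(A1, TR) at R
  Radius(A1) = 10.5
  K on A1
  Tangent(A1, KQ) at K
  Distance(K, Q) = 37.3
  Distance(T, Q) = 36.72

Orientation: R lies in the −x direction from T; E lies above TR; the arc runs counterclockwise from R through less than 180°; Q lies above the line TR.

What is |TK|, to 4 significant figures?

22.83

Checks: |EK| = 10.50 ✓; ∠(EK, KQ) = 90.00° ✓; |KQ| = 37.30 ✓; |TQ| = 36.72 ✓.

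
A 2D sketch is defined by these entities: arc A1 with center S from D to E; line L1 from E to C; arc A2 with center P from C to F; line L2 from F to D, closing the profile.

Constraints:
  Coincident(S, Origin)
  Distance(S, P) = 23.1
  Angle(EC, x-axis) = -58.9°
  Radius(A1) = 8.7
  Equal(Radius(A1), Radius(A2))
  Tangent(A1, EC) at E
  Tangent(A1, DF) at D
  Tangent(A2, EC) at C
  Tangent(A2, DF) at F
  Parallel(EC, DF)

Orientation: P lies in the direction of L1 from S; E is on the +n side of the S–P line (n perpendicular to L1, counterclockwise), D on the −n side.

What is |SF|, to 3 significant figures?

24.7

Tangency of A1 to both parallel lines with radius 8.7 puts E and D at S ± 8.7·n: E = (7.45, 4.49), D = (-7.45, -4.49). Equal radii place C and F the same way about P: C = P + 8.7·n = (19.4, -15.3), F = P − 8.7·n = (4.48, -24.3). Then |SF| = |F − S| = 24.7.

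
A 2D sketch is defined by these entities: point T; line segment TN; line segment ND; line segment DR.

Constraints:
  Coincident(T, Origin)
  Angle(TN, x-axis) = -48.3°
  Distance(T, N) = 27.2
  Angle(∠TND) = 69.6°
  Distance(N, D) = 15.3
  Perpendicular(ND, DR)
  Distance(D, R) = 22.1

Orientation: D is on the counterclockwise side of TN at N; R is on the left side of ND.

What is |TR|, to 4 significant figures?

6.736

∠TND = 69.6°, so ND runs at -48.3° + (180° − 69.6°) = 62.10° from the x-axis; with |ND| = 15.3, D = N + 15.3·(cos 62.10°, sin 62.10°) = (25.25, -6.787). The perpendicularity gives DR at right angles to ND; with |DR| = 22.1 on the left of ND, R = D + 22.1·(-0.8838, 0.4679) = (5.722, 3.554). Then |TR| = |R − T| = 6.736.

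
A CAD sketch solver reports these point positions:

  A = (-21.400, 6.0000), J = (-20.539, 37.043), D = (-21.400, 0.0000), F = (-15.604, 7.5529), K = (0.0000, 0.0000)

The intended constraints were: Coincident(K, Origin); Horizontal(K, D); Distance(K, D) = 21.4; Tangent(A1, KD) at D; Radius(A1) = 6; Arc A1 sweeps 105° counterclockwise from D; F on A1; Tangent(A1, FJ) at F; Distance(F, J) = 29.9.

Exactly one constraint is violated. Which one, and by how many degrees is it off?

Tangent(A1, FJ) at F — off by 5.50°.

K = (0.00, 0.00) ✓; K.y = 0.00, D.y = 0.00 ✓; |KD| = 21.40 ✓; ∠(AD, DK) = 90.00° ✓; |AD| = 6.000 ✓; bearing(A→F) − bearing(A→D) = 105.0° ✓; |AF| = 6.000 ✓; ∠(AF, FJ) = 95.50° ✗; |FJ| = 29.90 ✓.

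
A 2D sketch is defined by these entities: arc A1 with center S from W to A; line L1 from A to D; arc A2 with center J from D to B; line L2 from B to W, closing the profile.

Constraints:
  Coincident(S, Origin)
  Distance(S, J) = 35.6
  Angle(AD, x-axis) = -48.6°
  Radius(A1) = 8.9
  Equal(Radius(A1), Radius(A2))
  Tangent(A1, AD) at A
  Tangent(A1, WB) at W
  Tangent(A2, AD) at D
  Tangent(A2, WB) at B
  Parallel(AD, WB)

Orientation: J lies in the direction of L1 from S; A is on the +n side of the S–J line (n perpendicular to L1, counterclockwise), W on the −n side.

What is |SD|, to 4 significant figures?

36.70

The slot axis is L1's direction at -48.6°, so u = (cos -48.6°, sin -48.6°) = (0.6613, -0.7501) and n = (−sin -48.6°, cos -48.6°) = (0.7501, 0.6613). S is at the origin and J lies 35.6 along u from S, so J = 35.6·u = (23.54, -26.70). Tangency of A1 to both parallel lines with radius 8.9 puts A and W at S ± 8.9·n: A = (6.676, 5.886), W = (-6.676, -5.886). Equal radii place D and B the same way about J: D = J + 8.9·n = (30.22, -20.82), B = J − 8.9·n = (16.87, -32.59). Then |SD| = |D − S| = 36.70.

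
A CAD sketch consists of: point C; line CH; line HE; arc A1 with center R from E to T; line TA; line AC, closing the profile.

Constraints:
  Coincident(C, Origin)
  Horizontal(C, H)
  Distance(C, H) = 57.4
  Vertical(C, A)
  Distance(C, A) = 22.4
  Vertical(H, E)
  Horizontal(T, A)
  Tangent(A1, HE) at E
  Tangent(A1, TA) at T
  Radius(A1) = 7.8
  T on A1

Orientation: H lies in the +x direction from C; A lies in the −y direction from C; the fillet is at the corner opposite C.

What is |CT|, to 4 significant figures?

54.42

The virtual corner opposite C is at (57.40, -22.40). A1 meets HE tangentially, so RE is at right angles to HE and the tangent condition forces RT to be normal to TA, with radius 7.8, so the center R sits 7.8 in from both sides at R = (49.60, -14.60). That places the tangent points at E = (57.40, -14.60) on HE and T = (49.60, -22.40) on TA. Then |CT| = |T − C| = 54.42.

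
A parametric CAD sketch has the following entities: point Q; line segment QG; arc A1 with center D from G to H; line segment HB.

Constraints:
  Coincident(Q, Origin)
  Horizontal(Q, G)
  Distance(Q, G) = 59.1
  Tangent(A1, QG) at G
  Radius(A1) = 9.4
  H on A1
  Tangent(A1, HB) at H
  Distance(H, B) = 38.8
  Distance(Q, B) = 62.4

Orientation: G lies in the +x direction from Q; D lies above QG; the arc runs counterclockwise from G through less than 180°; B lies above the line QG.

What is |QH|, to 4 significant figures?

68.20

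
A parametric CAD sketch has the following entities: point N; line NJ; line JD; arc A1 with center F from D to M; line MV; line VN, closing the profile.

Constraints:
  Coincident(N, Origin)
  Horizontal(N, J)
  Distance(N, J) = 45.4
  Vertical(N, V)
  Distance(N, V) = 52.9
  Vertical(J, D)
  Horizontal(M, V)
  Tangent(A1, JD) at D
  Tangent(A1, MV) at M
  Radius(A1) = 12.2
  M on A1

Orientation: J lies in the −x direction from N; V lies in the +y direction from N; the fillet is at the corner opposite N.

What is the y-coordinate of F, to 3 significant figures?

40.7

N is at the origin; N and J share the same y with |NJ| = 45.4 and J on the −x side, so J = (-45.4, 0.00). NV is vertical with |NV| = 52.9 and V on the +y side, so V = (0.00, 52.9). The virtual corner opposite N is at (-45.4, 52.9). Since A1 is tangent to JD there, FD ⟂ JD and the tangent condition forces FM to be normal to MV, with radius 12.2, so the center F sits 12.2 in from both sides at F = (-33.2, 40.7). So F.y = 40.7.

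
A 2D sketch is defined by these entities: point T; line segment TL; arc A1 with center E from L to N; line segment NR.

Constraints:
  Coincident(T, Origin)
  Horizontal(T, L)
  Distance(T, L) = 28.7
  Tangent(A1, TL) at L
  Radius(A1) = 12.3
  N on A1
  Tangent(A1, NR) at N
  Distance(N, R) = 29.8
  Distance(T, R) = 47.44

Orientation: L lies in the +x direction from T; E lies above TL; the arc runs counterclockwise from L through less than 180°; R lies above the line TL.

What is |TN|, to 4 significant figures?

43.19

Checks: |EL| = 12.30 ✓; |EN| = 12.30 ✓; ∠(EN, NR) = 90.00° ✓; |NR| = 29.80 ✓; |TR| = 47.44 ✓.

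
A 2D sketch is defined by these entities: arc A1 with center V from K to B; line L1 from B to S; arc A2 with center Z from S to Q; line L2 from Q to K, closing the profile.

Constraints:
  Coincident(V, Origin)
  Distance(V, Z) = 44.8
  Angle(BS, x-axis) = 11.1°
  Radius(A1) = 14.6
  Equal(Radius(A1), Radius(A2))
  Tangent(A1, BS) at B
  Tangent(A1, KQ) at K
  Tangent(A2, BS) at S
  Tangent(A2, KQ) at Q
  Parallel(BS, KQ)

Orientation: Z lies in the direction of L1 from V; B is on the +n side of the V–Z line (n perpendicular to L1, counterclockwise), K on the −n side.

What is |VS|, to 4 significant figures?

47.12

The slot axis is L1's direction at 11.1°, so u = (cos 11.1°, sin 11.1°) = (0.9813, 0.1925) and n = (−sin 11.1°, cos 11.1°) = (-0.1925, 0.9813). V is at the origin and Z lies 44.8 along u from V, so Z = 44.8·u = (43.96, 8.625). Tangency of A1 to both parallel lines with radius 14.6 puts B and K at V ± 14.6·n: B = (-2.811, 14.33), K = (2.811, -14.33). Equal radii place S and Q the same way about Z: S = Z + 14.6·n = (41.15, 22.95), Q = Z − 14.6·n = (46.77, -5.702). Then |VS| = |S − V| = 47.12.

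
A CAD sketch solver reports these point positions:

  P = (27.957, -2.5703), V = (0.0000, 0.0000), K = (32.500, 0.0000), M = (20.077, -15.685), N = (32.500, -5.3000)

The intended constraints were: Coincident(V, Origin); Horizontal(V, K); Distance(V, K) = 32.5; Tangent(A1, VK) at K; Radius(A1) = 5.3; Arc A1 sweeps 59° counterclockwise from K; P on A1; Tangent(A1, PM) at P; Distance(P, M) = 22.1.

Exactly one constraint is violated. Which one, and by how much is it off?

Distance(P, M) = 22.1 — off by 6.80.

V = (0.00, 0.00) ✓; V.y = 0.00, K.y = 0.00 ✓; |VK| = 32.50 ✓; ∠(NK, KV) = 90.00° ✓; |NK| = 5.300 ✓; bearing(N→P) − bearing(N→K) = 59.00° ✓; |NP| = 5.300 ✓; ∠(NP, PM) = 90.00° ✓; |PM| = 15.30 ✗.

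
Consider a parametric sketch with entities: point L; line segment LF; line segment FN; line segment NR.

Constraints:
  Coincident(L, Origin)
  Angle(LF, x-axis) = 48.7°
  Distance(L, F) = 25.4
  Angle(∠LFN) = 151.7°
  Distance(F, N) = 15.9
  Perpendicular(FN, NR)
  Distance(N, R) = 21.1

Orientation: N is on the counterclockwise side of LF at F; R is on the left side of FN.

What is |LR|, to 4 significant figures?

39.32

L is at the origin; LF runs at 48.7° with length 25.4, so F = 25.4·(cos 48.7°, sin 48.7°) = (16.76, 19.08). ∠LFN = 151.7°, so FN runs at 48.7° + (180° − 151.7°) = 77.00° from the x-axis; with |FN| = 15.9, N = F + 15.9·(cos 77.00°, sin 77.00°) = (20.34, 34.57). FN is perpendicular to NR; with |NR| = 21.1 on the left of FN, R = N + 21.1·(-0.9744, 0.2250) = (-0.2184, 39.32). Then |LR| = |R − L| = 39.32.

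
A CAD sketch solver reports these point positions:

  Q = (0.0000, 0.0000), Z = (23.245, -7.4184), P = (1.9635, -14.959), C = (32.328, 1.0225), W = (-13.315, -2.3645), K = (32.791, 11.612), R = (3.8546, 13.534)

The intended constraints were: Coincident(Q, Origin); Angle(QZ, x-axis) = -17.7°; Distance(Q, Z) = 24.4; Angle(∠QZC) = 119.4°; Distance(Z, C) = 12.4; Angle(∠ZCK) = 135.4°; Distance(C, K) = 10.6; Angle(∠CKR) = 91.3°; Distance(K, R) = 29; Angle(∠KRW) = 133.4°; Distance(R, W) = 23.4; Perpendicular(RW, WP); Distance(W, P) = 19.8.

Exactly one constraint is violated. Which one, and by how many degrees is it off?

Perpendicular(RW, WP) — off by 7.70°.

Q = (0.00, 0.00) ✓; QZ at -17.70° ✓; |QZ| = 24.40 ✓; ∠QZC = 119.4° ✓; |ZC| = 12.40 ✓; ∠ZCK = 135.4° ✓; |CK| = 10.60 ✓; ∠CKR = 91.30° ✓; |KR| = 29.00 ✓; ∠KRW = 133.4° ✓; |RW| = 23.40 ✓; ∠(RW, WP) = 97.70° ✗; |WP| = 19.80 ✓.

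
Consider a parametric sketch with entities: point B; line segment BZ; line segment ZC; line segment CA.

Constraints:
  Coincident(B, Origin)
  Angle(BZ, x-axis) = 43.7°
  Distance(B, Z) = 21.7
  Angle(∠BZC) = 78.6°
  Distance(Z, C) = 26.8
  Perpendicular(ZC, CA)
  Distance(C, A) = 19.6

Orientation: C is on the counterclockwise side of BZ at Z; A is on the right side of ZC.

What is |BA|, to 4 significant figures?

46.66

B is at the origin; BZ runs at 43.7° with length 21.7, so Z = 21.7·(cos 43.7°, sin 43.7°) = (15.69, 14.99). ∠BZC = 78.6°, so ZC runs at 43.7° + (180° − 78.6°) = 145.1° from the x-axis; with |ZC| = 26.8, C = Z + 26.8·(cos 145.1°, sin 145.1°) = (-6.292, 30.33). ZC is perpendicular to CA; with |CA| = 19.6 on the right of ZC, A = C + 19.6·(0.5721, 0.8202) = (4.922, 46.40). Then |BA| = |A − B| = 46.66.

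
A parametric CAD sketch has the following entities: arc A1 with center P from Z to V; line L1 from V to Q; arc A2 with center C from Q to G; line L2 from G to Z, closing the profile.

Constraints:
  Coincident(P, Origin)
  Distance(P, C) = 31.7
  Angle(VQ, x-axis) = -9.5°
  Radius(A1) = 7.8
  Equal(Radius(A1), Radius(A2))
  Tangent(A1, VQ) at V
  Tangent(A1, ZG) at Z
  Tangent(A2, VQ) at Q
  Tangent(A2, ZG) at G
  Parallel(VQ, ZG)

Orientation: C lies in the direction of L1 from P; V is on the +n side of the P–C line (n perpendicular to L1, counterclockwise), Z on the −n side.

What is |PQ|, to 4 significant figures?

32.65

The slot axis is L1's direction at -9.5°, so u = (cos -9.5°, sin -9.5°) = (0.9863, -0.1650) and n = (−sin -9.5°, cos -9.5°) = (0.1650, 0.9863). P is at the origin and C lies 31.7 along u from P, so C = 31.7·u = (31.27, -5.232). Tangency of A1 to both parallel lines with radius 7.8 puts V and Z at P ± 7.8·n: V = (1.287, 7.693), Z = (-1.287, -7.693). Equal radii place Q and G the same way about C: Q = C + 7.8·n = (32.55, 2.461), G = C − 7.8·n = (29.98, -12.93). Then |PQ| = |Q − P| = 32.65.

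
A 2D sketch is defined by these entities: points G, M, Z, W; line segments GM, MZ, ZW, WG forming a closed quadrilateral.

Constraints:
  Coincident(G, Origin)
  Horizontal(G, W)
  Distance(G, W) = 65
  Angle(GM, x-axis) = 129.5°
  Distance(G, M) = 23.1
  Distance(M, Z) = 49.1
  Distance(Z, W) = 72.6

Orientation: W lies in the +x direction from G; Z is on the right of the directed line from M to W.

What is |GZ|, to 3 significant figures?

29.5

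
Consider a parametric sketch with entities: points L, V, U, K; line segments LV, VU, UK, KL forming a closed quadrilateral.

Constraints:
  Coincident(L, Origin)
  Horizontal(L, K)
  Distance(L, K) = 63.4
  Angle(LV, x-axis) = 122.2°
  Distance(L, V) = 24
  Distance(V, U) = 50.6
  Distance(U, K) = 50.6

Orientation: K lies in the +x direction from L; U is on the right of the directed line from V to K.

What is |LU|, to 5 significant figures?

26.714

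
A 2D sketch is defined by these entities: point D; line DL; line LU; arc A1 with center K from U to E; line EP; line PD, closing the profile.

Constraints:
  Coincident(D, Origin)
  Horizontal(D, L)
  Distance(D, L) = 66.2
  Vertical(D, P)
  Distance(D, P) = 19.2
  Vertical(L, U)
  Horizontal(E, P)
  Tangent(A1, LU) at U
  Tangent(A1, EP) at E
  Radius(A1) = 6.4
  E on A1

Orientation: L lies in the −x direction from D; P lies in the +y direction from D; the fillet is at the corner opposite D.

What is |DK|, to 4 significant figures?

61.15

D and P share the same x with |DP| = 19.2 and P on the +y side, so P = (0.000, 19.20). The virtual corner opposite D is at (-66.20, 19.20). A1 meets LU tangentially, so KU is at right angles to LU and since A1 is tangent to EP there, KE ⟂ EP, with radius 6.4, so the center K sits 6.4 in from both sides at K = (-59.80, 12.80). Then |DK| = |K − D| = 61.15.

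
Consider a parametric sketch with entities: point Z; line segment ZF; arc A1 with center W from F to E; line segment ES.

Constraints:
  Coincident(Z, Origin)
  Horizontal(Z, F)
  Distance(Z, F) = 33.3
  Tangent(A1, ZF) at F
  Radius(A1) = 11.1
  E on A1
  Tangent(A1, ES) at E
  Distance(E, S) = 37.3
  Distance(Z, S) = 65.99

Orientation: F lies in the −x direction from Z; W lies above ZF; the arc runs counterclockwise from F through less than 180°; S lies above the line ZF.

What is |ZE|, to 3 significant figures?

29.7

Z is at the origin; Z and F share the same y with |ZF| = 33.3 and F on the −x side, so F = (-33.3, 0.00). The tangent condition forces WF to be normal to ZF, so W = F + (0, 11.1) = (-33.3, 11.1). Since WE ⟂ ES (tangency), |WS| = √(11.1² + 37.3²) = 38.9 regardless of where E sits on A1. So S lies on both circle(Z, 65.99) and circle(W, 38.9); the above-ZF intersection is S = (-45.1, 48.2). E is the foot of the tangent from S: E = (-24.1, 17.3).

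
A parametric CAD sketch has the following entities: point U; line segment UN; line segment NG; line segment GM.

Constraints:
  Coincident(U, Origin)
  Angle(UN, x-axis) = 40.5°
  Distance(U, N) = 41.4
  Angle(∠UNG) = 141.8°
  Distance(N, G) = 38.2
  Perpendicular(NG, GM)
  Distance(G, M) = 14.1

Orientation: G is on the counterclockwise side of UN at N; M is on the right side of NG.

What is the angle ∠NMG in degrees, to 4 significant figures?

69.74°

∠UNG = 141.8°, so NG runs at 40.5° + (180° − 141.8°) = 78.70° from the x-axis; with |NG| = 38.2, G = N + 38.2·(cos 78.70°, sin 78.70°) = (38.97, 64.35). NG ⟂ GM; with |GM| = 14.1 on the right of NG, M = G + 14.1·(0.9806, -0.1959) = (52.79, 61.58). Then cos ∠NMG = MN·MG / (|MN||MG|), giving 69.74°.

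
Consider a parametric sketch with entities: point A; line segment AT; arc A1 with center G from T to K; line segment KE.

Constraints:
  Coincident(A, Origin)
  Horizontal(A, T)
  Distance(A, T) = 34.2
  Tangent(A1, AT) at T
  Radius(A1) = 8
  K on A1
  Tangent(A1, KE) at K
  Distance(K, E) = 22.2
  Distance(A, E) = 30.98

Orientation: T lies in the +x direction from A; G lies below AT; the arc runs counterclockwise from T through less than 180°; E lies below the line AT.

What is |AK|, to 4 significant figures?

27.29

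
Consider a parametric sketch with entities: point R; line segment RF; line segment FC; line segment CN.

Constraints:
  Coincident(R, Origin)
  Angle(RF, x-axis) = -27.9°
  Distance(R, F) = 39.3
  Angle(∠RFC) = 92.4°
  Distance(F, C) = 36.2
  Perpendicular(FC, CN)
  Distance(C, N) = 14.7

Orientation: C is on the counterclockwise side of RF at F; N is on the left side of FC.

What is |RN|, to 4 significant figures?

45.12

R is at the origin; RF runs at -27.9° with length 39.3, so F = 39.3·(cos -27.9°, sin -27.9°) = (34.73, -18.39). ∠RFC = 92.4°, so FC runs at -27.9° + (180° − 92.4°) = 59.70° from the x-axis; with |FC| = 36.2, C = F + 36.2·(cos 59.70°, sin 59.70°) = (53.00, 12.87). FC is perpendicular to CN; with |CN| = 14.7 on the left of FC, N = C + 14.7·(-0.8634, 0.5045) = (40.30, 20.28). Then |RN| = |N − R| = 45.12.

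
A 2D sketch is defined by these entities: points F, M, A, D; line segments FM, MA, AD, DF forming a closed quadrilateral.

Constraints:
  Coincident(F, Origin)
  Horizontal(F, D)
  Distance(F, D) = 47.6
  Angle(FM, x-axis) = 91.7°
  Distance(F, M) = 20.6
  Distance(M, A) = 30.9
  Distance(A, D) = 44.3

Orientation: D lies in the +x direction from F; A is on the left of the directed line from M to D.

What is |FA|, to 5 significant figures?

45.459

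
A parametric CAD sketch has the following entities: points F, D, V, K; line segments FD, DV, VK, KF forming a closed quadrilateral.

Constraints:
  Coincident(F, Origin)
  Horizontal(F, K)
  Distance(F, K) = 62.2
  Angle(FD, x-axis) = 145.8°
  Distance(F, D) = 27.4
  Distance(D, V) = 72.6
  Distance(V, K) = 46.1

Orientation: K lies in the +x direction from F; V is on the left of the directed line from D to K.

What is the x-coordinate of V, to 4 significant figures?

44.64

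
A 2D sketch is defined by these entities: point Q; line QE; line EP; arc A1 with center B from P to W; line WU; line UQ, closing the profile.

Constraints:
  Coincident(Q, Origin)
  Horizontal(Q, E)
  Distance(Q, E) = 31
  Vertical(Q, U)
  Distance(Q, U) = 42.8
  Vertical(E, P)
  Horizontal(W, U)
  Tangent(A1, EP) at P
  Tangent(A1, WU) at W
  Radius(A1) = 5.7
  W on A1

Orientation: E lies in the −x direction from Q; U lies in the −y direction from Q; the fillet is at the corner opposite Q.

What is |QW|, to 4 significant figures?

49.72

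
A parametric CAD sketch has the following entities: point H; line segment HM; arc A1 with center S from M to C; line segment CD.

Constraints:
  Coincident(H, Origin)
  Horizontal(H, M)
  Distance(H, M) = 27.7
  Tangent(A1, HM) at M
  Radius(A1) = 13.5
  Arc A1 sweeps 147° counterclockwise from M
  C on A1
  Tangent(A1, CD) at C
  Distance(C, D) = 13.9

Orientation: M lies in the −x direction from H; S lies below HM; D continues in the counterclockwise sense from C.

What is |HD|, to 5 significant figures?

39.958

H is at the origin; H and M share the same y with |HM| = 27.7 and M on the −x side, so M = (-27.700, 0.0000). The tangent condition forces SM to be normal to HM, so S = M + (0, -13.5) = (-27.700, -13.500). On A1, M sits at bearing 90° from S; a 147° counterclockwise sweep puts C at bearing 237°, so C = S + 13.5·(cos 237°, sin 237°) = (-35.053, -24.822). Since A1 is tangent to CD there, SC ⟂ CD, so CD runs along (−sin 237°, cos 237°); with |CD| = 13.9, D = (-23.395, -32.393). Then |HD| = |D − H| = 39.958.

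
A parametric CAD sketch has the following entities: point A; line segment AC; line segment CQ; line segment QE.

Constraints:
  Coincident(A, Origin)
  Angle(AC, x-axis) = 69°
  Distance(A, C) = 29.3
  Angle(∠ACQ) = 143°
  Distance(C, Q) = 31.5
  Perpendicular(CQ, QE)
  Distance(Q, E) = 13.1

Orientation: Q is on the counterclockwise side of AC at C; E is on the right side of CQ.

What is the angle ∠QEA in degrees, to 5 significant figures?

60.760°

∠ACQ = 143.0°, so CQ runs at 69.0° + (180° − 143.0°) = 106.00° from the x-axis; with |CQ| = 31.5, Q = C + 31.5·(cos 106.00°, sin 106.00°) = (1.8176, 57.634). CQ ⟂ QE; with |QE| = 13.1 on the right of CQ, E = Q + 13.1·(0.96126, 0.27564) = (14.410, 61.244). Then cos ∠QEA = EQ·EA / (|EQ||EA|), giving 60.760°.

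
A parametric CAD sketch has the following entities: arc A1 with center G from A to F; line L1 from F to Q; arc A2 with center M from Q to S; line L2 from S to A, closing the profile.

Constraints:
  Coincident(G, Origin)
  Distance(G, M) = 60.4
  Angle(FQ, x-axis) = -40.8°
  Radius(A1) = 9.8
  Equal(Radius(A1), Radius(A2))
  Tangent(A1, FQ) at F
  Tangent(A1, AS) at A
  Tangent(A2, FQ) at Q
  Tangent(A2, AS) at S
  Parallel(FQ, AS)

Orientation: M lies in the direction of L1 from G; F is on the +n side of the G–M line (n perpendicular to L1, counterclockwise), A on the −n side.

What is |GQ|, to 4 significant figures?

61.19

The slot axis is L1's direction at -40.8°, so u = (cos -40.8°, sin -40.8°) = (0.7570, -0.6534) and n = (−sin -40.8°, cos -40.8°) = (0.6534, 0.7570). G is at the origin and M lies 60.4 along u from G, so M = 60.4·u = (45.72, -39.47). Tangency of A1 to both parallel lines with radius 9.8 puts F and A at G ± 9.8·n: F = (6.404, 7.419), A = (-6.404, -7.419). Equal radii place Q and S the same way about M: Q = M + 9.8·n = (52.13, -32.05), S = M − 9.8·n = (39.32, -46.89). Then |GQ| = |Q − G| = 61.19.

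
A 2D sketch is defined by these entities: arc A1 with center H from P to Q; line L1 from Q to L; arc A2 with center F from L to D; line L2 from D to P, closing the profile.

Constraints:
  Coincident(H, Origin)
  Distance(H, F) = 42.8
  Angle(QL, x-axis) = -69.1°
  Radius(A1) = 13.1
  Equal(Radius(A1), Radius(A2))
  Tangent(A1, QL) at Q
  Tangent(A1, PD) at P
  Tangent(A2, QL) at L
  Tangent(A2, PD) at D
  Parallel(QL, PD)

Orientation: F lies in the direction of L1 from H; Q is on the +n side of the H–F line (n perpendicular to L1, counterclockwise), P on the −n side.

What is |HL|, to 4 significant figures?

44.76

The slot axis is L1's direction at -69.1°, so u = (cos -69.1°, sin -69.1°) = (0.3567, -0.9342) and n = (−sin -69.1°, cos -69.1°) = (0.9342, 0.3567). H is at the origin and F lies 42.8 along u from H, so F = 42.8·u = (15.27, -39.98). Tangency of A1 to both parallel lines with radius 13.1 puts Q and P at H ± 13.1·n: Q = (12.24, 4.673), P = (-12.24, -4.673). Equal radii place L and D the same way about F: L = F + 13.1·n = (27.51, -35.31), D = F − 13.1·n = (3.030, -44.66). Then |HL| = |L − H| = 44.76.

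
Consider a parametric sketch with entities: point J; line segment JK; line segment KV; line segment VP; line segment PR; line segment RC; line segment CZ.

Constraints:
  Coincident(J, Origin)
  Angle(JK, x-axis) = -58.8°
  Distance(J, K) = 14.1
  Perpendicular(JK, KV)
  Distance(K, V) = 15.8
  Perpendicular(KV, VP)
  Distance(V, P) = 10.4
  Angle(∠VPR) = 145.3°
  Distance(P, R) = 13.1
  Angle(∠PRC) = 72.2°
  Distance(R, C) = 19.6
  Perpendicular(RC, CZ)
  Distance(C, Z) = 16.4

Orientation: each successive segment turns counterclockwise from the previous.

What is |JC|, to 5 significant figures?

9.2080

J is at the origin; JK runs at -58.8° with length 14.1, so K = (7.3042, -12.061). The perpendicularity gives KV at right angles to JK, so KV runs at 31.200°; with |KV| = 15.8, V = (20.819, -3.8758). The perpendicularity gives VP at right angles to KV, so VP runs at 121.20°; with |VP| = 10.4, P = (15.431, 5.0200). ∠VPR = 145.3° gives PR at 155.90° from the x-axis; with |PR| = 13.1, R = (3.4733, 10.369). ∠PRC = 72.2° gives RC at -96.300° from the x-axis; with |RC| = 19.6, C = (1.3225, -9.1125). Then |JC| = |C − J| = 9.2080.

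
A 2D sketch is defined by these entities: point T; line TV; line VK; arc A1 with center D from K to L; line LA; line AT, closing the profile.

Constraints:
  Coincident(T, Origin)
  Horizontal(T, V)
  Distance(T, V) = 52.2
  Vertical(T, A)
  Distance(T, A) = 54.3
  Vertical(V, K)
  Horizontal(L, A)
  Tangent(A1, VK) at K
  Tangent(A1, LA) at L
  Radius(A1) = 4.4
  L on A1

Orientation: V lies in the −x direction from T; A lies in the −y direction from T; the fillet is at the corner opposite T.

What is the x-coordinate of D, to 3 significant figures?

-47.8

TA is vertical with |TA| = 54.3 and A on the −y side, so A = (0.00, -54.3). The virtual corner opposite T is at (-52.2, -54.3). Since A1 is tangent to VK there, DK ⟂ VK and the tangent condition forces DL to be normal to LA, with radius 4.4, so the center D sits 4.4 in from both sides at D = (-47.8, -49.9). So D.x = -47.8.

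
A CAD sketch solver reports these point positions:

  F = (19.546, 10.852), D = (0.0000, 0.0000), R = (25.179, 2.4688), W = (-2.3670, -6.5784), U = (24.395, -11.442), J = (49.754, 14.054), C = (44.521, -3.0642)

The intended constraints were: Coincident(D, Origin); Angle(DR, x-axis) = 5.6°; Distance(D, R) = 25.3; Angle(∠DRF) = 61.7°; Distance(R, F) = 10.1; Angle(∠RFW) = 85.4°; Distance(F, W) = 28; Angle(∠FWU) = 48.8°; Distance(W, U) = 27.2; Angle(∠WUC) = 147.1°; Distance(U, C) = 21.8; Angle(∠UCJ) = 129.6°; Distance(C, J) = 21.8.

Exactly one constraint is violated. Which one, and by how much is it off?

Distance(C, J) = 21.8 — off by 3.90.

D = (0.00, 0.00) ✓; DR at 5.600° ✓; |DR| = 25.30 ✓; ∠DRF = 61.70° ✓; |RF| = 10.10 ✓; ∠RFW = 85.40° ✓; |FW| = 28.00 ✓; ∠FWU = 48.80° ✓; |WU| = 27.20 ✓; ∠WUC = 147.1° ✓; |UC| = 21.80 ✓; ∠UCJ = 129.6° ✓; |CJ| = 17.90 ✗.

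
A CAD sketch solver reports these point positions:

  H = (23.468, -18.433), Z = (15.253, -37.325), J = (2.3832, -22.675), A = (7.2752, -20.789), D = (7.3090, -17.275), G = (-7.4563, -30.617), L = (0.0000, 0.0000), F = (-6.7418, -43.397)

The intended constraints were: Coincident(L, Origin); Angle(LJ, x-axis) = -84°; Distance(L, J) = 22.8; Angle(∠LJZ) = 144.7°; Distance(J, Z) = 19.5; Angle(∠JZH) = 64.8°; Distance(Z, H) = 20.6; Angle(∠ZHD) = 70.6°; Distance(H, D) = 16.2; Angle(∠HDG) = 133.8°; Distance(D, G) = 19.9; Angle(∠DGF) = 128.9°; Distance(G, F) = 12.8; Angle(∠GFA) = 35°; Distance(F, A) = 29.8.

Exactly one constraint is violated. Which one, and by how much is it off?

Distance(F, A) = 29.8 — off by 3.20.

L = (0.00, 0.00) ✓; LJ at -84.00° ✓; |LJ| = 22.80 ✓; ∠LJZ = 144.7° ✓; |JZ| = 19.50 ✓; ∠JZH = 64.80° ✓; |ZH| = 20.60 ✓; ∠ZHD = 70.60° ✓; |HD| = 16.20 ✓; ∠HDG = 133.8° ✓; |DG| = 19.90 ✓; ∠DGF = 128.9° ✓; |GF| = 12.80 ✓; ∠GFA = 35.00° ✓; |FA| = 26.60 ✗.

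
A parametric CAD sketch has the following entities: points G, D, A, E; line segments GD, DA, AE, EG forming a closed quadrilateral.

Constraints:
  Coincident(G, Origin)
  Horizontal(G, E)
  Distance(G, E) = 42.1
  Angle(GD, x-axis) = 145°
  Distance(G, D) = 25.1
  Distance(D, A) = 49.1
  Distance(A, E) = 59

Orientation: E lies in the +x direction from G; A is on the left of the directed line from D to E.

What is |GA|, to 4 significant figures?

52.36

G is at the origin; GE is horizontal with |GE| = 42.1 and E in +x, so E = (42.1, 0). GD runs at 145.0° with |GD| = 25.1, so D = (-20.56, 14.40). A is determined by |DA| = 49.1 and |AE| = 59.0 together: it lies at the intersection of circle(D, 49.1) and circle(E, 59.0). With |DE| = 64.29, the foot of the radical line on DE is 23.82 from D and the perpendicular offset is √(49.1² − 23.82²) = 42.93. Taking the left-of-DE solution: A = (12.27, 50.90).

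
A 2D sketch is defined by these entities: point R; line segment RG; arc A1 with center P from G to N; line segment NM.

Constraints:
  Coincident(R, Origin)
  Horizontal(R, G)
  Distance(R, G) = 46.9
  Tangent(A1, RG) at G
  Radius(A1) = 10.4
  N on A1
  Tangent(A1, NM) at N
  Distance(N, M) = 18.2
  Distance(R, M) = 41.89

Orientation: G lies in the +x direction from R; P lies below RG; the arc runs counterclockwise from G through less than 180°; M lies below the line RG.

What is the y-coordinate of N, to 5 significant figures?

-8.1881

R is at the origin; R and G share the same y with |RG| = 46.9 and G on the +x side, so G = (46.900, 0.0000). Tangency of A1 to RG means the radius PG is perpendicular to RG, so P = G + (0, -10.4) = (46.900, -10.400). Since PN ⟂ NM (tangency), |PM| = √(10.4² + 18.2²) = 20.962 regardless of where N sits on A1. So M lies on both circle(R, 41.89) and circle(P, 20.962); the below-RG intersection is M = (32.867, -25.972). N is the foot of the tangent from M: N = (36.738, -8.1881).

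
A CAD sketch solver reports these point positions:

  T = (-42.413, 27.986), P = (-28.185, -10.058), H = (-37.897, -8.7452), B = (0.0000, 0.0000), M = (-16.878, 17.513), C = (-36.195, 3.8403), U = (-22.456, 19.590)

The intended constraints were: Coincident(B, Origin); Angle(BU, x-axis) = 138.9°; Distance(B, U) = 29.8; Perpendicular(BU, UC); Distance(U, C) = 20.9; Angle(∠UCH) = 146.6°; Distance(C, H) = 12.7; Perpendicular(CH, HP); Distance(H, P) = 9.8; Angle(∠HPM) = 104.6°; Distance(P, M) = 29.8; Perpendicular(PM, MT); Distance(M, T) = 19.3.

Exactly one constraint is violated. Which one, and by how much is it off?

Distance(M, T) = 19.3 — off by 8.30.

B = (0.00, 0.00) ✓; BU at 138.9° ✓; |BU| = 29.80 ✓; ∠(BU, UC) = 90.00° ✓; |UC| = 20.90 ✓; ∠UCH = 146.6° ✓; |CH| = 12.70 ✓; ∠(CH, HP) = 90.00° ✓; |HP| = 9.800 ✓; ∠HPM = 104.6° ✓; |PM| = 29.80 ✓; ∠(PM, MT) = 90.00° ✓; |MT| = 27.60 ✗.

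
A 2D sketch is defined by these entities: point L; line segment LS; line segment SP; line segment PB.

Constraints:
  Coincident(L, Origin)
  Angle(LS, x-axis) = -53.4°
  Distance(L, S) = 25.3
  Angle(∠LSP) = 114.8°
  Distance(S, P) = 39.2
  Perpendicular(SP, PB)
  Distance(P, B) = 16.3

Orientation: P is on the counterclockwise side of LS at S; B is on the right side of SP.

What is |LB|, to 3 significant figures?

63.4

∠LSP = 114.8°, so SP runs at -53.4° + (180° − 114.8°) = 11.8° from the x-axis; with |SP| = 39.2, P = S + 39.2·(cos 11.8°, sin 11.8°) = (53.5, -12.3). SP is perpendicular to PB; with |PB| = 16.3 on the right of SP, B = P + 16.3·(0.204, -0.979) = (56.8, -28.3). Then |LB| = |B − L| = 63.4.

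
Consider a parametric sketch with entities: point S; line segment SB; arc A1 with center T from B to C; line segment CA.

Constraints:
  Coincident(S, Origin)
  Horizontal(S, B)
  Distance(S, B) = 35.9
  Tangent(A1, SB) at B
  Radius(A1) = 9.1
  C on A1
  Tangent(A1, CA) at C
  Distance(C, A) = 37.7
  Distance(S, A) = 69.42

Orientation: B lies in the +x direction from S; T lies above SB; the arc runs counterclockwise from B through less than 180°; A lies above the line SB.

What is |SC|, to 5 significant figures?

45.210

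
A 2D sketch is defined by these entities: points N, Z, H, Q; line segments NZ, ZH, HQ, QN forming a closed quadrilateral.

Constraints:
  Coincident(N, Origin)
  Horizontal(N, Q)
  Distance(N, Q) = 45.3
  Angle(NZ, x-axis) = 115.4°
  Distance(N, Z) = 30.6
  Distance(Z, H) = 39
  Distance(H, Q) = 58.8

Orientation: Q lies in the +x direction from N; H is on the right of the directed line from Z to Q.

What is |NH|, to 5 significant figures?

16.806

N is at the origin; N and Q share the same y with |NQ| = 45.3 and Q in +x, so Q = (45.3, 0). NZ runs at 115.4° with |NZ| = 30.6, so Z = (-13.125, 27.642). H is determined by |ZH| = 39.0 and |HQ| = 58.8 together: it lies at the intersection of circle(Z, 39.0) and circle(Q, 58.8). With |ZQ| = 64.634, the foot of the radical line on ZQ is 17.337 from Z and the perpendicular offset is √(39.0² − 17.337²) = 34.934. Taking the right-of-ZQ solution: H = (-12.394, -11.351).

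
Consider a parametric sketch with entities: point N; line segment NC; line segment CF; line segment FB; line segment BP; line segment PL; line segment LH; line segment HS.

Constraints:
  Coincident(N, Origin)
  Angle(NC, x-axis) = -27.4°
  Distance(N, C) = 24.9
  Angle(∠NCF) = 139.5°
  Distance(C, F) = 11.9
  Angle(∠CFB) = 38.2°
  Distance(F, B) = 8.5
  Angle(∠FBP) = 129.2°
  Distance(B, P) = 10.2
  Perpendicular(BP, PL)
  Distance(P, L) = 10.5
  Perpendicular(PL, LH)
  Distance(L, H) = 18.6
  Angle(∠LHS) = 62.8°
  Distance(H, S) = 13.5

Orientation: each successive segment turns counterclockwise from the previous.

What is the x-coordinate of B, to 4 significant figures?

26.00

∠NCF = 139.5° gives CF at 13.10° from the x-axis; with |CF| = 11.9, F = (33.70, -8.762). ∠CFB = 38.2° gives FB at 154.9° from the x-axis; with |FB| = 8.5, B = (26.00, -5.156). So B.x = 26.00.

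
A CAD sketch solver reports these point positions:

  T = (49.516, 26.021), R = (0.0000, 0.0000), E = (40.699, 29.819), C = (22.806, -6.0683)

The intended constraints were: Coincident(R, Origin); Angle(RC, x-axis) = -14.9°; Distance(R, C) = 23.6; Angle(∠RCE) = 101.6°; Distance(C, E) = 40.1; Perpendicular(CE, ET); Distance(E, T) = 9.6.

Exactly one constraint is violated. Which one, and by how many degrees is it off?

Perpendicular(CE, ET) — off by 3.20°.

R = (0.00, 0.00) ✓; RC at -14.90° ✓; |RC| = 23.60 ✓; ∠RCE = 101.6° ✓; |CE| = 40.10 ✓; ∠(CE, ET) = 86.80° ✗; |ET| = 9.600 ✓.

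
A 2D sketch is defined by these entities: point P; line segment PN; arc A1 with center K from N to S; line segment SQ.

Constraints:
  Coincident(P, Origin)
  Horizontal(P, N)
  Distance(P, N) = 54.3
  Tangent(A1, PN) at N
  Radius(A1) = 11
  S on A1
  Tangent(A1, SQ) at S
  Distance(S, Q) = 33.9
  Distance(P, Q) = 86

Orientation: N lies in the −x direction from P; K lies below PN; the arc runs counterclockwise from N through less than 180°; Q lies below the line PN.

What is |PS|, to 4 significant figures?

64.93

Checks: |KS| = 11.00 ✓; ∠(KS, SQ) = 90.00° ✓; |SQ| = 33.90 ✓; |PQ| = 86.00 ✓.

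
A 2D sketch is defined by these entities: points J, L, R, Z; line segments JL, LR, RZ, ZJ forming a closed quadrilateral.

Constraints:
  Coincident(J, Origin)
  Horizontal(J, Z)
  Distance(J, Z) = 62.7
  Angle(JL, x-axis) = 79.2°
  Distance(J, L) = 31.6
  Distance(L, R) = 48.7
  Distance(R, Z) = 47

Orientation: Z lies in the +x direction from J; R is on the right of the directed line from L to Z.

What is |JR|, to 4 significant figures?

24.47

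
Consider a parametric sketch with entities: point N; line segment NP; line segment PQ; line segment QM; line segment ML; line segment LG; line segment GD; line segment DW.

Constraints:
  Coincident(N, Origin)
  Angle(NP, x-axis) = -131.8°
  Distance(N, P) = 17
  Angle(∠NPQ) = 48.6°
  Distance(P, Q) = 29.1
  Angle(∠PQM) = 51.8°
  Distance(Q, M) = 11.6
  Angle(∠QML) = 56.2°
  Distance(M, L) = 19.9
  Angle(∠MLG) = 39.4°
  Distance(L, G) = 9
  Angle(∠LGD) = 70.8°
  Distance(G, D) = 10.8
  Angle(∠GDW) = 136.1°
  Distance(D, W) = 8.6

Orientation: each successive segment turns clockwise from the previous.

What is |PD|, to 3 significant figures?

15.0

∠MLG = 39.4° gives LG at 64.2° from the x-axis; with |LG| = 9.0, G = (-19.0, 9.93). ∠LGD = 70.8° gives GD at -45.0° from the x-axis; with |GD| = 10.8, D = (-11.4, 2.30). Then |PD| = |D − P| = 15.0.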